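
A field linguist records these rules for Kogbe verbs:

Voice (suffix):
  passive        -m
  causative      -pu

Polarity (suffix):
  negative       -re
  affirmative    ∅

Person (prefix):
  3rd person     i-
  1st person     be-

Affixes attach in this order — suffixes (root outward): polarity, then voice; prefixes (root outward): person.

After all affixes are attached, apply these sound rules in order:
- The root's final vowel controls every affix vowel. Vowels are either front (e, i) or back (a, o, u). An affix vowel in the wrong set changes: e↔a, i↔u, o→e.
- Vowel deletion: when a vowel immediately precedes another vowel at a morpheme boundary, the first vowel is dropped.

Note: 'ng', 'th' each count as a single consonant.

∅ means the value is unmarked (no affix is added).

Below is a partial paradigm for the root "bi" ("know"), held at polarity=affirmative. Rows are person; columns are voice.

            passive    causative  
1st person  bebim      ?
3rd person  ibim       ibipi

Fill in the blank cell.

bebipi

polarity = affirmative: zero marking, form stays bi.
Attach voice causative -pu → bipu.
Attach person 1st person be- → bebipu.
Apply vowel harmony: bebipu → bebipi.
Vowel deletion: no change.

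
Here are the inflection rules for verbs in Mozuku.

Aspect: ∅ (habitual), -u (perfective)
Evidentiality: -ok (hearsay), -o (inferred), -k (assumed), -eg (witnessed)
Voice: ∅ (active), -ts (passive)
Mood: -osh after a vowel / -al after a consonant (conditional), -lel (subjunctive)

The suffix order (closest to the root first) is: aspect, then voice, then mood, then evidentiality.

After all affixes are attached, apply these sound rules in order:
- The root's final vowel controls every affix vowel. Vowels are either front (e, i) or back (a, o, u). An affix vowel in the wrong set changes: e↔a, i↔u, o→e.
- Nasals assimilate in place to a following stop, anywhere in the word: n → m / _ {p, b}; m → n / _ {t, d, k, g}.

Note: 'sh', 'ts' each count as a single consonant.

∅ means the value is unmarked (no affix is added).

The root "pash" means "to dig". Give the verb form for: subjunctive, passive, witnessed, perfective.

pashutslalag

Attach aspect perfective -u → pashu.
Attach voice passive -ts → pashuts.
Attach mood subjunctive -lel → pashutslel.
Attach evidentiality witnessed -eg → pashutsleleg.
Apply vowel harmony: pashutsleleg → pashutslalag.
Nasal assimilation: no change.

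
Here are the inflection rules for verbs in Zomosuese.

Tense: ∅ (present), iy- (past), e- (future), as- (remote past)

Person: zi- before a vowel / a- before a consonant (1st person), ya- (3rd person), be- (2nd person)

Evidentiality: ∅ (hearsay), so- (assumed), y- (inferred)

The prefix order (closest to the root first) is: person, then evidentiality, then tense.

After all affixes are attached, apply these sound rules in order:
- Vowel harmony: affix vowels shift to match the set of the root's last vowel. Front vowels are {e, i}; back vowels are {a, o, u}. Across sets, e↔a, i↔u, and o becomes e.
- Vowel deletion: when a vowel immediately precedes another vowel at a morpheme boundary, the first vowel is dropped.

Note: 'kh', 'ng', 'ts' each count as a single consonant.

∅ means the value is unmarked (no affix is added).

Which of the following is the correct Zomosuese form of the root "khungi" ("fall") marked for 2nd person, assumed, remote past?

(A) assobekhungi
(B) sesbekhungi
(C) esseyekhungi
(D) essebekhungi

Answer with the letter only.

Attach person 2nd person be- → bekhungi.
Attach evidentiality assumed so- → sobekhungi.
Attach tense remote past as- → assobekhungi.
Apply vowel harmony: assobekhungi → essebekhungi.
Vowel deletion: no change.
So the correct form is essebekhungi, option (D).
(A) assobekhungi is wrong: it fails to apply the sound rule(s).
(C) esseyekhungi is wrong: it uses 3rd person instead of 2nd person for person.
(B) sesbekhungi is wrong: it has the affixes in the wrong order.

D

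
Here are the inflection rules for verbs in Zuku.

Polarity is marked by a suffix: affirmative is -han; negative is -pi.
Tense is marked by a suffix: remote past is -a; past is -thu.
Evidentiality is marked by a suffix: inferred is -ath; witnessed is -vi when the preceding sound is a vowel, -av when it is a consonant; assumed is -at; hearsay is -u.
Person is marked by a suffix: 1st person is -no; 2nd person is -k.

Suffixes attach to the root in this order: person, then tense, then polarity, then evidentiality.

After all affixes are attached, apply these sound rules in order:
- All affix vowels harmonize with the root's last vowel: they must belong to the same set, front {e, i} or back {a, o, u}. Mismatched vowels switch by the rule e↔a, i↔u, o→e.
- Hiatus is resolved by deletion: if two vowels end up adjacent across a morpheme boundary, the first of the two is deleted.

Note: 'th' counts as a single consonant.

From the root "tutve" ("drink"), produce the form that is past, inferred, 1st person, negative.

Attach person 1st person -no → tutveno.
Attach tense past -thu → tutvenothu.
Attach polarity negative -pi → tutvenothupi.
Attach evidentiality inferred -ath → tutvenothupiath.
Apply vowel harmony: tutvenothupiath → tutvenethipieth.
Apply vowel deletion: tutvenethipieth → tutvenethipeth.

tutvenethipeth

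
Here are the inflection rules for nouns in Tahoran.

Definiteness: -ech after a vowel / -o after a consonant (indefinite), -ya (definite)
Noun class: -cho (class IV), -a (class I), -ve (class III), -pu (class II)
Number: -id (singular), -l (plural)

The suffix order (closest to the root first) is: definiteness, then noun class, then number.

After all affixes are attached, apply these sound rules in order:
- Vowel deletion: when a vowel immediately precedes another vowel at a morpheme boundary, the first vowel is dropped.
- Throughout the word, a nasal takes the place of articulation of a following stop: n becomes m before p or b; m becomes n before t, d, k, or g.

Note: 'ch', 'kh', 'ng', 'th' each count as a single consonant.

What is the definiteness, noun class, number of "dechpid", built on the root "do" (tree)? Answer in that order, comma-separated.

Segment: do-ech-pu-id.
definiteness: -ech/o → indefinite.
noun class: -pu → class II.
number: -id → singular.

indefinite, class II, singular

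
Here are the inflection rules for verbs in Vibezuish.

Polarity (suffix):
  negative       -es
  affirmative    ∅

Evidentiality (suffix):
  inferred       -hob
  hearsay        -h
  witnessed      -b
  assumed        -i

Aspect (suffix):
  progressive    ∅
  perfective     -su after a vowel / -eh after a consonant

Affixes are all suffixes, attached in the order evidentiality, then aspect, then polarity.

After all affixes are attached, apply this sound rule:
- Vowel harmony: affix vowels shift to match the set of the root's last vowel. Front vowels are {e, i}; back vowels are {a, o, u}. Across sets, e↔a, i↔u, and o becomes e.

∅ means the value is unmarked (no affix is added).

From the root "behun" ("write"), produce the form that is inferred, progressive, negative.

Attach evidentiality inferred -hob → behunhob.
aspect = progressive: zero marking, form stays behunhob.
Attach polarity negative -es → behunhobes.
Apply vowel harmony: behunhobes → behunhobas.

behunhobas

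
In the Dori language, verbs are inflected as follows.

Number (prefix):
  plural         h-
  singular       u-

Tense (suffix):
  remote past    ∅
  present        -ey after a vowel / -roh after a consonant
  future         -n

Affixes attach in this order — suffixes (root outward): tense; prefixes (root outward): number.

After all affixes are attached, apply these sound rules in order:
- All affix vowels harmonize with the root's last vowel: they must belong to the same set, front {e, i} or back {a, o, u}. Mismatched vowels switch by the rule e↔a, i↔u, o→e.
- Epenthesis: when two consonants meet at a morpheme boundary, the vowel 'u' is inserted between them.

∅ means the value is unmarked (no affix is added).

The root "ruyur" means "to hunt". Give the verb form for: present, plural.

Attach number plural h- → hruyur.
Attach tense present -roh (after consonant 'r') → hruyurroh.
Vowel harmony: no change.
Apply epenthesis: hruyurroh → huruyururoh.

huruyururoh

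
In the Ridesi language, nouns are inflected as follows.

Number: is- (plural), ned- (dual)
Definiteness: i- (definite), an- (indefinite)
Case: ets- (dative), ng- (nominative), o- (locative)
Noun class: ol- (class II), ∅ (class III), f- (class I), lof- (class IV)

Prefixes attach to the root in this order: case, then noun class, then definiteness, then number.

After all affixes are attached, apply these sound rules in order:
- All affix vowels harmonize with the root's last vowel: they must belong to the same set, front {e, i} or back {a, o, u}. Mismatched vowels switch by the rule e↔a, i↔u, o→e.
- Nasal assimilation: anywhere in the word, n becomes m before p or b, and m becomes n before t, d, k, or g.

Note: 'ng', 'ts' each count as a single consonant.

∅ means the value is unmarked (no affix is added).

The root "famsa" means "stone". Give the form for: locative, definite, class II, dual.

Attach case locative o- → ofamsa.
Attach noun class class II ol- → olofamsa.
Attach definiteness definite i- → iolofamsa.
Attach number dual ned- → nediolofamsa.
Apply vowel harmony: nediolofamsa → naduolofamsa.
Nasal assimilation: no change.

naduolofamsa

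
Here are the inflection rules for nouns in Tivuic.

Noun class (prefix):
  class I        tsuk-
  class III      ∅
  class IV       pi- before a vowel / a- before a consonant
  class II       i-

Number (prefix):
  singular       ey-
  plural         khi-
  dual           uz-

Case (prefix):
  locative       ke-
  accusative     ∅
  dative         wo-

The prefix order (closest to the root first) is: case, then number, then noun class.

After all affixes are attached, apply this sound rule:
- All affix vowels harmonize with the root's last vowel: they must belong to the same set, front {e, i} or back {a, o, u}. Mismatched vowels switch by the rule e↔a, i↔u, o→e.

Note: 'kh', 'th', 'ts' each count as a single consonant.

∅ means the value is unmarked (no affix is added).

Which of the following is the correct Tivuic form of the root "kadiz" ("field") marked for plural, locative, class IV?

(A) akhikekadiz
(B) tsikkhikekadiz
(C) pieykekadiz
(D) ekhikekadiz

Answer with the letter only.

Attach case locative ke- → kekadiz.
Attach number plural khi- → khikekadiz.
Attach noun class class IV a- (before consonant 'kh') → akhikekadiz.
Apply vowel harmony: akhikekadiz → ekhikekadiz.
So the correct form is ekhikekadiz, option (D).
(A) akhikekadiz is wrong: it fails to apply the sound rule(s).
(B) tsikkhikekadiz is wrong: it uses class I instead of class IV for noun class.
(C) pieykekadiz is wrong: it uses singular instead of plural for number.

D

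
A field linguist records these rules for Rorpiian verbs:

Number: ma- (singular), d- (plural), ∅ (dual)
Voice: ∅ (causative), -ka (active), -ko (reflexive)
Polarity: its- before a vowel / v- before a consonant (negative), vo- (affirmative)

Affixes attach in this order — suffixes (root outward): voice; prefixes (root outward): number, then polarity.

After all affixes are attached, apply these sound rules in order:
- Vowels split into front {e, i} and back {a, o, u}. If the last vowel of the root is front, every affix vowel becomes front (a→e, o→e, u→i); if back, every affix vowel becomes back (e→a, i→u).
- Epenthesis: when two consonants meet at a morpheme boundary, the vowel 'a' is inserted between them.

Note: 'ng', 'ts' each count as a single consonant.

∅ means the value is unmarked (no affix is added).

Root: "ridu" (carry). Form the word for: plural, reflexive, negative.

Attach number plural d- → dridu.
Attach voice reflexive -ko → driduko.
Attach polarity negative v- (before consonant 'd') → vdriduko.
Vowel harmony: no change.
Apply epenthesis: vdriduko → vadariduko.

vadariduko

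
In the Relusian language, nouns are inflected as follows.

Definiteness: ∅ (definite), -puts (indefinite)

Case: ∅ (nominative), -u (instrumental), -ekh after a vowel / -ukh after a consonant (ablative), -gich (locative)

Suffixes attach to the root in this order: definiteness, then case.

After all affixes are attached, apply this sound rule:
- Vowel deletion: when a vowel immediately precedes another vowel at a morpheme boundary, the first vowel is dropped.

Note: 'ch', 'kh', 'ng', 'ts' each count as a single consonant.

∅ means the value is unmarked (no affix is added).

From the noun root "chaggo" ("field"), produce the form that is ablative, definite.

definiteness = definite: zero marking, form stays chaggo.
Attach case ablative -ekh (after vowel 'o') → chaggoekh.
Apply vowel deletion: chaggoekh → chaggekh.

chaggekh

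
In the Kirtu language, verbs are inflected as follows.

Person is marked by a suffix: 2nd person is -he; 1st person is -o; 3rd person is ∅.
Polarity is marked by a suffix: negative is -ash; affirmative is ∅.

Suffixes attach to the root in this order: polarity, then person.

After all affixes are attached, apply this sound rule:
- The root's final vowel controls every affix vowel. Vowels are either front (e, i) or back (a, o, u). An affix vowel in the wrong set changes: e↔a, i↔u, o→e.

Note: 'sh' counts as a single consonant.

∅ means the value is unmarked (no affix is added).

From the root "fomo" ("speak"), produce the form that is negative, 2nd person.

fomoashha

Attach polarity negative -ash → fomoash.
Attach person 2nd person -he → fomoashhe.
Apply vowel harmony: fomoashhe → fomoashha.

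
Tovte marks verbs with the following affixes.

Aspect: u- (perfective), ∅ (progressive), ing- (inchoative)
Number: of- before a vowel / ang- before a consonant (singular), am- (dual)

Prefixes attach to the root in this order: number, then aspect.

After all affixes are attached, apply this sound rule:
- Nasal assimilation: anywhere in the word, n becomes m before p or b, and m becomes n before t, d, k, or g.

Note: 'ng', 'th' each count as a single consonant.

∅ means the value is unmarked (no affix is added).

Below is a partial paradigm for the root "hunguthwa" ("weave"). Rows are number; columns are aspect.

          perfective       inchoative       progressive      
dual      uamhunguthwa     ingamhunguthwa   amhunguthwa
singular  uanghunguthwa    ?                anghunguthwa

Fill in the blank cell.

Attach number singular ang- (before consonant 'h') → anghunguthwa.
Attach aspect inchoative ing- → inganghunguthwa.
Nasal assimilation: no change.

inganghunguthwa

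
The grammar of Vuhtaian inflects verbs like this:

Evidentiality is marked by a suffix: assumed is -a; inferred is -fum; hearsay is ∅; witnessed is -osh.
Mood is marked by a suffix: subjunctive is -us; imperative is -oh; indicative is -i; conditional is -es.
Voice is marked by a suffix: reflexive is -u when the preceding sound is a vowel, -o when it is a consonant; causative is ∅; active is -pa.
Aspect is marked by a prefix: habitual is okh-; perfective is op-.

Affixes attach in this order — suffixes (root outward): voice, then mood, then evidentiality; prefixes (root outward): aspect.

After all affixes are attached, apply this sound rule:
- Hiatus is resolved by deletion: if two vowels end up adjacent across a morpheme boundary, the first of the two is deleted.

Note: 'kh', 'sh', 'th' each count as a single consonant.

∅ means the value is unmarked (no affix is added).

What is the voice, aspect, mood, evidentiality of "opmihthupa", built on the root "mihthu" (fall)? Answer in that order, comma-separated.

Segment: op-mihthu-pa-i-a.
voice: -pa → active.
aspect: op- → perfective.
mood: -i → indicative.
evidentiality: -a → assumed.

active, perfective, indicative, assumed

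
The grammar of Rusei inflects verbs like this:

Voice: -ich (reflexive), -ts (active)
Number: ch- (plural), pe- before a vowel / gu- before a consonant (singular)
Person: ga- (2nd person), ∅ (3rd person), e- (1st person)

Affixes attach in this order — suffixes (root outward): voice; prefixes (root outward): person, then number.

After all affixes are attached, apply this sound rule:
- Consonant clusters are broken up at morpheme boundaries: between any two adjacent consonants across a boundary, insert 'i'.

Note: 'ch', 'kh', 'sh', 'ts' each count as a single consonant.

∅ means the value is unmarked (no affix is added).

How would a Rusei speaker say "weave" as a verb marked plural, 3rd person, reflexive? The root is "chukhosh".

chichukhoshich

Attach voice reflexive -ich → chukhoshich.
person = 3rd person: zero marking, form stays chukhoshich.
Attach number plural ch- → chchukhoshich.
Apply epenthesis: chchukhoshich → chichukhoshich.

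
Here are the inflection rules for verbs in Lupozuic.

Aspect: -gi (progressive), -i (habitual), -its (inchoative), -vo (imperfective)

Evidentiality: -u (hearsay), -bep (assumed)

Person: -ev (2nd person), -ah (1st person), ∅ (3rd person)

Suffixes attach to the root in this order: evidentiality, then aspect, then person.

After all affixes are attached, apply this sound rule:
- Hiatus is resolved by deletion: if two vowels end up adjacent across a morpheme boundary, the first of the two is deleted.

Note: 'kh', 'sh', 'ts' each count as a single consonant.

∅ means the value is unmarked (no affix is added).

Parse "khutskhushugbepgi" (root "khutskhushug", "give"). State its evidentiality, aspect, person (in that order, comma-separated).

Segment: khutskhushug-bep-gi.
evidentiality: -bep → assumed.
aspect: -gi → progressive.
person: ∅ → 3rd person.

assumed, progressive, 3rd person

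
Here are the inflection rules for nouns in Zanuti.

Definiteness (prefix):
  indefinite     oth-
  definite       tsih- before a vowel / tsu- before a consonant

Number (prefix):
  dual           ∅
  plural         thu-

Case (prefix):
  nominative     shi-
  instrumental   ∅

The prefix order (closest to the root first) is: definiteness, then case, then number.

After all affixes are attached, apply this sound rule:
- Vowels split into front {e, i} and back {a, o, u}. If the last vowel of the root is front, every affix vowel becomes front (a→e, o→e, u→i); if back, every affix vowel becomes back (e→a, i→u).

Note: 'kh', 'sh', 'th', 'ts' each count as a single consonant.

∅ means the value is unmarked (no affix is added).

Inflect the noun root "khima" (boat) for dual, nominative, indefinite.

Attach definiteness indefinite oth- → othkhima.
Attach case nominative shi- → shiothkhima.
number = dual: zero marking, form stays shiothkhima.
Apply vowel harmony: shiothkhima → shuothkhima.

shuothkhima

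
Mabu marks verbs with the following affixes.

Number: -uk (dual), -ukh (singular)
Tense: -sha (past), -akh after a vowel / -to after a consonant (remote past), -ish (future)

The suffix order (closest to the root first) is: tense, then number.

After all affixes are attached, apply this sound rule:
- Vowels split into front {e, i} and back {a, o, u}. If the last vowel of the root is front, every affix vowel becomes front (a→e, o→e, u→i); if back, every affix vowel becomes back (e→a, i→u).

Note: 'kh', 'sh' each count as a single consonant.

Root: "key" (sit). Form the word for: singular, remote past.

keyteikh

Attach tense remote past -to (after consonant 'y') → keyto.
Attach number singular -ukh → keytoukh.
Apply vowel harmony: keytoukh → keyteikh.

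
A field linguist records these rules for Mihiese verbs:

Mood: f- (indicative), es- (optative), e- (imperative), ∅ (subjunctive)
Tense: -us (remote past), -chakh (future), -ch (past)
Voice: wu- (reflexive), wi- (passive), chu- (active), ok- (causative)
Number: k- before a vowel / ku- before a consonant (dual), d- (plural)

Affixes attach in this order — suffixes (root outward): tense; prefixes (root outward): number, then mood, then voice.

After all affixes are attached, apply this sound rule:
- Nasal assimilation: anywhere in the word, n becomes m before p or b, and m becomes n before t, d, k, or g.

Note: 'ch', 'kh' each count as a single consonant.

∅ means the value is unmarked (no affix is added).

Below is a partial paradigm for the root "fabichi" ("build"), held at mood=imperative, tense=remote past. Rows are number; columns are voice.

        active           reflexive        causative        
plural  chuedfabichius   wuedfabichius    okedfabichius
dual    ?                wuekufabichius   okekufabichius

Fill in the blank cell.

Attach number dual ku- (before consonant 'f') → kufabichi.
Attach mood imperative e- → ekufabichi.
Attach voice active chu- → chuekufabichi.
Attach tense remote past -us → chuekufabichius.
Nasal assimilation: no change.

chuekufabichius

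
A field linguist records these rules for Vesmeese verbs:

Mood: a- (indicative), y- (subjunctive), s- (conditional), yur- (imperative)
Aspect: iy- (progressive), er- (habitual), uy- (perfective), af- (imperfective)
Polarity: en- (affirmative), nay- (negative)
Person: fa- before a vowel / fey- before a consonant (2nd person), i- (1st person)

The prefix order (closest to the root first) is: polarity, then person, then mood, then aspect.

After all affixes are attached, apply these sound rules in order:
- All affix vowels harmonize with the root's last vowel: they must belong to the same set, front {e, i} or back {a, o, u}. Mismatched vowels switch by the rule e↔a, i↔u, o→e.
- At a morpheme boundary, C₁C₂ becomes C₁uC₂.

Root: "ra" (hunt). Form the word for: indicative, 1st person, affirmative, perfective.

Attach polarity affirmative en- → enra.
Attach person 1st person i- → ienra.
Attach mood indicative a- → aienra.
Attach aspect perfective uy- → uyaienra.
Apply vowel harmony: uyaienra → uyauanra.
Apply epenthesis: uyauanra → uyauanura.

uyauanura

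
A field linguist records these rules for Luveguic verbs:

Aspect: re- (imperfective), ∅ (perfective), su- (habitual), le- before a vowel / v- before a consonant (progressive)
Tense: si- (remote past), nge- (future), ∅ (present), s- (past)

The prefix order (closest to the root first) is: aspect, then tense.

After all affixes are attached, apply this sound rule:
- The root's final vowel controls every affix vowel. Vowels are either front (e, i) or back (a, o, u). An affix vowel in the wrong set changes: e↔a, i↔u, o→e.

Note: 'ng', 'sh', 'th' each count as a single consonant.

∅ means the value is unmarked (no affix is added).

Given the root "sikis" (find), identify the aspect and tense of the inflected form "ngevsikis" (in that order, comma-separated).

progressive, future

Segment: nge-v-sikis.
aspect: le/v- → progressive.
tense: nge- → future.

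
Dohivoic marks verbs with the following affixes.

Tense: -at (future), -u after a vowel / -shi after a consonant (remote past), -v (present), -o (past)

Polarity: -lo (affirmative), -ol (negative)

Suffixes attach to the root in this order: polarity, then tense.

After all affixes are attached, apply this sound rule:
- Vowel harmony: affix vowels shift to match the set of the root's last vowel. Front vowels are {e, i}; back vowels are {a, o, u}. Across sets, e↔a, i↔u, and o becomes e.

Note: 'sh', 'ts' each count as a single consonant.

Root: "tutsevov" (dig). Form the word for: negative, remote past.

Attach polarity negative -ol → tutsevovol.
Attach tense remote past -shi (after consonant 'l') → tutsevovolshi.
Apply vowel harmony: tutsevovolshi → tutsevovolshu.

tutsevovolshu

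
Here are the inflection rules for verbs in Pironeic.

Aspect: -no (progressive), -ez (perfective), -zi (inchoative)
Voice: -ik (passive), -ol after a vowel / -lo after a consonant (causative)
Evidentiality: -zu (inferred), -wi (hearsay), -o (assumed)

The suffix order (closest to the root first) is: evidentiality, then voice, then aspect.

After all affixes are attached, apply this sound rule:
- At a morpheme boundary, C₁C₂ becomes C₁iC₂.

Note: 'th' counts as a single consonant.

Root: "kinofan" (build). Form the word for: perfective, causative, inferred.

kinofanizuolez

Attach evidentiality inferred -zu → kinofanzu.
Attach voice causative -ol (after vowel 'u') → kinofanzuol.
Attach aspect perfective -ez → kinofanzuolez.
Apply epenthesis: kinofanzuolez → kinofanizuolez.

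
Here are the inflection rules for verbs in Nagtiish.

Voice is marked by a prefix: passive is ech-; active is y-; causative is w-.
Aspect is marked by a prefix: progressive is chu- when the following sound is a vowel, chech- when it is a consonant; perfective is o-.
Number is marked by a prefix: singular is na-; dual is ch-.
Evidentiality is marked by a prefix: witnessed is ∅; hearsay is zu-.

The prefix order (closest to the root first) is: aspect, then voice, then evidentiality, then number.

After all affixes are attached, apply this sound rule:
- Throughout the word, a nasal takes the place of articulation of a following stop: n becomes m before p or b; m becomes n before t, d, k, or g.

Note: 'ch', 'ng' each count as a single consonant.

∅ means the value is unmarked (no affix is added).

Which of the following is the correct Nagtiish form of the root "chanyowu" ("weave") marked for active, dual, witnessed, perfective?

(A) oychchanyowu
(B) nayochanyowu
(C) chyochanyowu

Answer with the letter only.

Attach aspect perfective o- → ochanyowu.
Attach voice active y- → yochanyowu.
evidentiality = witnessed: zero marking, form stays yochanyowu.
Attach number dual ch- → chyochanyowu.
Nasal assimilation: no change.
So the correct form is chyochanyowu, option (C).
(A) oychchanyowu is wrong: it has the affixes in the wrong order.
(B) nayochanyowu is wrong: it uses singular instead of dual for number.

C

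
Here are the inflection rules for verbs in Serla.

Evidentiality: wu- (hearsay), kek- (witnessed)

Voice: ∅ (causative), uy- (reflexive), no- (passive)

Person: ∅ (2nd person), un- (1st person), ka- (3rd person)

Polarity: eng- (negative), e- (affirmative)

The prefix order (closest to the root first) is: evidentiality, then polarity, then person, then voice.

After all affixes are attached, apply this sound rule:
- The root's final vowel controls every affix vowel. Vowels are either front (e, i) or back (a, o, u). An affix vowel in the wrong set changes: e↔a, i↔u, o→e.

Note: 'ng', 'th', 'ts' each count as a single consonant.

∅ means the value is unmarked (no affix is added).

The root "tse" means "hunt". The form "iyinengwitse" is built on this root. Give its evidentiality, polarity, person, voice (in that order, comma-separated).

hearsay, negative, 1st person, reflexive

Segment: uy-un-eng-wu-tse.
evidentiality: wu- → hearsay.
polarity: eng- → negative.
person: un- → 1st person.
voice: uy- → reflexive.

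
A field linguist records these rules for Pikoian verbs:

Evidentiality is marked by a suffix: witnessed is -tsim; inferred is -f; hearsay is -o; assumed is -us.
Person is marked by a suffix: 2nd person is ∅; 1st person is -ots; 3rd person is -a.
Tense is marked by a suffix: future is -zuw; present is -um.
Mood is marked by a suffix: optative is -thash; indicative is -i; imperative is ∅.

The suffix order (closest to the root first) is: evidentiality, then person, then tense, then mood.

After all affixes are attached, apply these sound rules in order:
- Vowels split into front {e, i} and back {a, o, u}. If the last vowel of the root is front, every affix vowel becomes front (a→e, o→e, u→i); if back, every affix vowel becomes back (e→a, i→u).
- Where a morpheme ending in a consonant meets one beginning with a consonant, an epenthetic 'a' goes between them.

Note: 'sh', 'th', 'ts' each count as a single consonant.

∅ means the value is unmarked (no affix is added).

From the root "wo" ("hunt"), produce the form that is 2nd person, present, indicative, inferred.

Attach evidentiality inferred -f → wof.
person = 2nd person: zero marking, form stays wof.
Attach tense present -um → wofum.
Attach mood indicative -i → wofumi.
Apply vowel harmony: wofumi → wofumu.
Epenthesis: no change.

wofumu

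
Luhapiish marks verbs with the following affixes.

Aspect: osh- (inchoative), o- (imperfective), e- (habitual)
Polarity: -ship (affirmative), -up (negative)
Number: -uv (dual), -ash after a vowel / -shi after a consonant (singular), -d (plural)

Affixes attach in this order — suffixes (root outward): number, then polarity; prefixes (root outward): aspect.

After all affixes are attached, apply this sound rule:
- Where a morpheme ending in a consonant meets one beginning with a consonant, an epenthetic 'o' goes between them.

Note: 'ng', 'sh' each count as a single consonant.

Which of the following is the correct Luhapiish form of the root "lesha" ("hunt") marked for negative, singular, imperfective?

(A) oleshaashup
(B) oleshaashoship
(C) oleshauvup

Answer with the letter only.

Attach number singular -ash (after vowel 'a') → leshaash.
Attach aspect imperfective o- → oleshaash.
Attach polarity negative -up → oleshaashup.
Epenthesis: no change.
So the correct form is oleshaashup, option (A).
(B) oleshaashoship is wrong: it uses affirmative instead of negative for polarity.
(C) oleshauvup is wrong: it uses dual instead of singular for number.

A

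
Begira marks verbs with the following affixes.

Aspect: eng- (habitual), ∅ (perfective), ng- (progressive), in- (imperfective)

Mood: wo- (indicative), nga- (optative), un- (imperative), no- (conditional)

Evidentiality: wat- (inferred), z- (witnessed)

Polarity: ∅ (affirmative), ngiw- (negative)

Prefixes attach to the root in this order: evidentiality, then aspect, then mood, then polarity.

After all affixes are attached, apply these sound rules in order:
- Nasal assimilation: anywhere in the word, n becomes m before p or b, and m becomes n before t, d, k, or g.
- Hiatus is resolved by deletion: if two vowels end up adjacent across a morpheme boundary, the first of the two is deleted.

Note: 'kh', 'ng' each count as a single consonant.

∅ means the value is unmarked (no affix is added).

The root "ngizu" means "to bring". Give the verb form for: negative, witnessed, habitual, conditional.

Attach evidentiality witnessed z- → zngizu.
Attach aspect habitual eng- → engzngizu.
Attach mood conditional no- → noengzngizu.
Attach polarity negative ngiw- → ngiwnoengzngizu.
Nasal assimilation: no change.
Apply vowel deletion: ngiwnoengzngizu → ngiwnengzngizu.

ngiwnengzngizu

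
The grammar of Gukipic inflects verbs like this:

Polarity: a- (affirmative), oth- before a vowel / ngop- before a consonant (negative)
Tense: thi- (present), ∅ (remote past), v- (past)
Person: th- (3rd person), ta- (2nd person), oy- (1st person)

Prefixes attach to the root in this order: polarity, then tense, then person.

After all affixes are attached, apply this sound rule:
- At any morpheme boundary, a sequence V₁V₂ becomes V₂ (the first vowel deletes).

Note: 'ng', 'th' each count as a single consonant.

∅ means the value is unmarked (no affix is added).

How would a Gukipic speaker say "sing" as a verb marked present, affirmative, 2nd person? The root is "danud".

tathadanud

Attach polarity affirmative a- → adanud.
Attach tense present thi- → thiadanud.
Attach person 2nd person ta- → tathiadanud.
Apply vowel deletion: tathiadanud → tathadanud.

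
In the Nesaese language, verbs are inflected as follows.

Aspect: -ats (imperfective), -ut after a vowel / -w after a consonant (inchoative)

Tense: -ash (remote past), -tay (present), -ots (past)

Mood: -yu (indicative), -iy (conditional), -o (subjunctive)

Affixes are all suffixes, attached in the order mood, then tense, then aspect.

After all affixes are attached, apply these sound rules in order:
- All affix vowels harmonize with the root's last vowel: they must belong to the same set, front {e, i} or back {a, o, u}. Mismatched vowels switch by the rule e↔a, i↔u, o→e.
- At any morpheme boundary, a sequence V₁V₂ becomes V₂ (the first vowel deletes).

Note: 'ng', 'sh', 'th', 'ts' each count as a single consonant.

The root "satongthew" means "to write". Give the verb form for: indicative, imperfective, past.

satongthewyetsets

Attach mood indicative -yu → satongthewyu.
Attach tense past -ots → satongthewyuots.
Attach aspect imperfective -ats → satongthewyuotsats.
Apply vowel harmony: satongthewyuotsats → satongthewyietsets.
Apply vowel deletion: satongthewyietsets → satongthewyetsets.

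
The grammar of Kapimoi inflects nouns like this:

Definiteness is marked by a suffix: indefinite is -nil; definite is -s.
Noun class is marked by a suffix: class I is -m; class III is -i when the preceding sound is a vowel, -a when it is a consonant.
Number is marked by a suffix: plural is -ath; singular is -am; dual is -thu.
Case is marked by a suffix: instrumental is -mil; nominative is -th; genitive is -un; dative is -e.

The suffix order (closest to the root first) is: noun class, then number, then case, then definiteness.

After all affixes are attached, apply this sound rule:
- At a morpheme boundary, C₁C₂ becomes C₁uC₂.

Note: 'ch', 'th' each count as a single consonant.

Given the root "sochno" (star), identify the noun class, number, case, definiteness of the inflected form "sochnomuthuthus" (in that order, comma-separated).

Segment: sochno-m-thu-th-s.
noun class: -m → class I.
number: -thu → dual.
case: -th → nominative.
definiteness: -s → definite.

class I, dual, nominative, definite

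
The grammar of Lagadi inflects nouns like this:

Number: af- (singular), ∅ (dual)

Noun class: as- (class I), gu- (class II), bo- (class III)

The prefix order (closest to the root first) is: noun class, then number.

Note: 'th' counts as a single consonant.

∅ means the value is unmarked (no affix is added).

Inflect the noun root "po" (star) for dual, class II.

Attach noun class class II gu- → gupo.
number = dual: zero marking, form stays gupo.

gupo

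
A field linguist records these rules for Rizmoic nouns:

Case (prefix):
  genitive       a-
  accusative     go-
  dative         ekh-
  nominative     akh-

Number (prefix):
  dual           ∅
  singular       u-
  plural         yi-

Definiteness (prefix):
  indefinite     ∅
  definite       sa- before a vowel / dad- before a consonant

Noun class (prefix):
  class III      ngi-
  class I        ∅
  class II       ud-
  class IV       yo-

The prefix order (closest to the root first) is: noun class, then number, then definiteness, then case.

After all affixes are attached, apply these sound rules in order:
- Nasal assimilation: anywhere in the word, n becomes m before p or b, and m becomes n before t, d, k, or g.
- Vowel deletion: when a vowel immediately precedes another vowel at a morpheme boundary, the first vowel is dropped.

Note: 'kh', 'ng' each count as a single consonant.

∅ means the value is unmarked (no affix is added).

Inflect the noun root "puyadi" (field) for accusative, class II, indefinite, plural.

Attach noun class class II ud- → udpuyadi.
Attach number plural yi- → yiudpuyadi.
definiteness = indefinite: zero marking, form stays yiudpuyadi.
Attach case accusative go- → goyiudpuyadi.
Nasal assimilation: no change.
Apply vowel deletion: goyiudpuyadi → goyudpuyadi.

goyudpuyadi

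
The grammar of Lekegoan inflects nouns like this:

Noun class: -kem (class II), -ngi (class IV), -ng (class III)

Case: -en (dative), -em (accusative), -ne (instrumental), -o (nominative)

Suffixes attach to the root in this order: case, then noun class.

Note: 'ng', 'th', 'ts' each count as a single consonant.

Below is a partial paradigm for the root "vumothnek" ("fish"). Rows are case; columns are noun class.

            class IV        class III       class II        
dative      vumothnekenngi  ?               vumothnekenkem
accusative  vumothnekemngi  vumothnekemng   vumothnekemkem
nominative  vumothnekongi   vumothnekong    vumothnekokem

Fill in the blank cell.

vumothnekenng

Attach case dative -en → vumothneken.
Attach noun class class III -ng → vumothnekenng.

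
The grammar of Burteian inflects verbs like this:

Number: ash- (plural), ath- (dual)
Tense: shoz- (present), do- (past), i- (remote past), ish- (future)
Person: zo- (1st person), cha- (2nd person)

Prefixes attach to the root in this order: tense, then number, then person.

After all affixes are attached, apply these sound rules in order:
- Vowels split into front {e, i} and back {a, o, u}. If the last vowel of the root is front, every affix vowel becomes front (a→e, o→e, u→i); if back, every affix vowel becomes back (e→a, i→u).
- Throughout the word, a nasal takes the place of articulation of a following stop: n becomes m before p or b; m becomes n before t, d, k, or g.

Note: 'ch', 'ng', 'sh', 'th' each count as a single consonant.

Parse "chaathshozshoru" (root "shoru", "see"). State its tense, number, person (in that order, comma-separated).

Segment: cha-ath-shoz-shoru.
tense: shoz- → present.
number: ath- → dual.
person: cha- → 2nd person.

present, dual, 2nd person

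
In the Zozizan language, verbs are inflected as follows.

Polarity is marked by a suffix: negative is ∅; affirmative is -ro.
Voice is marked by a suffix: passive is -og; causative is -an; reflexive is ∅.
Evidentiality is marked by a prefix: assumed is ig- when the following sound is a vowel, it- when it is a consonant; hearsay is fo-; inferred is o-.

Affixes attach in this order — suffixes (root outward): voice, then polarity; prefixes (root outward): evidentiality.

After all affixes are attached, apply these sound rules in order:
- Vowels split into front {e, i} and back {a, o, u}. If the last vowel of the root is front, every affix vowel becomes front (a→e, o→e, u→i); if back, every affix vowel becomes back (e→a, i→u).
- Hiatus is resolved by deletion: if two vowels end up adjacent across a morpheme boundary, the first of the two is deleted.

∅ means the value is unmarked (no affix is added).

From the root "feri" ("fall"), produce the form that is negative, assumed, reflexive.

voice = reflexive: zero marking, form stays feri.
Attach evidentiality assumed it- (before consonant 'f') → itferi.
polarity = negative: zero marking, form stays itferi.
Vowel harmony: no change.
Vowel deletion: no change.

itferi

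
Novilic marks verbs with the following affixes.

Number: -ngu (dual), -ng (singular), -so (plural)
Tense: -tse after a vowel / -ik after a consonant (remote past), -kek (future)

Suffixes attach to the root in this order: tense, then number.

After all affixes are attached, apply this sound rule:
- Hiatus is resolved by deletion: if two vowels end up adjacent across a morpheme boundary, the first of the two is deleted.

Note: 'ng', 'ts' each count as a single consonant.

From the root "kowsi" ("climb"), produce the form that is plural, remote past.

Attach tense remote past -tse (after vowel 'i') → kowsitse.
Attach number plural -so → kowsitseso.
Vowel deletion: no change.

kowsitseso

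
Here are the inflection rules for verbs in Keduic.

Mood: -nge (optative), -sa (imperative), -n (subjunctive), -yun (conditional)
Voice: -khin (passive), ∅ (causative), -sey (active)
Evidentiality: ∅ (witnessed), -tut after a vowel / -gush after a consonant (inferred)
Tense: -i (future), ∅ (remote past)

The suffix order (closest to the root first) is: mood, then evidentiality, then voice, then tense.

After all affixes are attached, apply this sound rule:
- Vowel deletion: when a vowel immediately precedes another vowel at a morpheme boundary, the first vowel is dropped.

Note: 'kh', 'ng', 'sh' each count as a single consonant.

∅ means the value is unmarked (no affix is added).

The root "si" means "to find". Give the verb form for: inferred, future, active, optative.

Attach mood optative -nge → singe.
Attach evidentiality inferred -tut (after vowel 'e') → singetut.
Attach voice active -sey → singetutsey.
Attach tense future -i → singetutseyi.
Vowel deletion: no change.

singetutseyi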